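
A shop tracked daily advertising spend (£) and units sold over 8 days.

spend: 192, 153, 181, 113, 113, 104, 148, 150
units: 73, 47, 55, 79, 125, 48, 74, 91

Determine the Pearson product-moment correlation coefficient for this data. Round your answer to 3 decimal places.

n = 8, Σx = 1154, Σy = 592, Σx² = 173792, Σy² = 48490, Σxy = 83808
nΣxy − ΣxΣy = 670464 − 683168 = -12704
nΣx² − (Σx)² = 1390336 − 1331716 = 58620; nΣy² − (Σy)² = 387920 − 350464 = 37456
r = -12704 / √(58620 × 37456) = -12704 / 46857.9846 ≈ -0.271

-0.271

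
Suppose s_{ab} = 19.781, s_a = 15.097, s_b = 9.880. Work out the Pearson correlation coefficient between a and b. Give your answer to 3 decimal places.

r = Cov(a,b) / (s_a · s_b) = 19.781 / (15.097 × 9.880)
  = 19.781 / 149.1584 ≈ 0.133

0.133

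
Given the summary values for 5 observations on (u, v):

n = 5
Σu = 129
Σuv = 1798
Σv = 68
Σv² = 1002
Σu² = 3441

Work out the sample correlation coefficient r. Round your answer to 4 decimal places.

0.4672

r = (nΣuv − ΣuΣv) / √[(nΣu² − (Σu)²)(nΣv² − (Σv)²)]
Numerator: 5×1798 − 129×68 = 218
Denominator: √[(17205 − 16641)(5010 − 4624)] = √[564 × 386] = 466.5876
r = 218 / 466.5876 ≈ 0.4672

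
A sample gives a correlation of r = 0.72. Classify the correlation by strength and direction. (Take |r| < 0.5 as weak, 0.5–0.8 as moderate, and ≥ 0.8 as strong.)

r = 0.72 > 0 so the relationship is positive.
|r| = 0.72, which falls in the moderate range.

moderate positive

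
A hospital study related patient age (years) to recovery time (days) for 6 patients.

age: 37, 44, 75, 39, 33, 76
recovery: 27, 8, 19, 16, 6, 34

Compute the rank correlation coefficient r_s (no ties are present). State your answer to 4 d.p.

0.6000

Rank age: 2, 4, 5, 3, 1, 6
Rank recovery: 5, 2, 4, 3, 1, 6
d = rank(age) − rank(recovery): -3, 2, 1, 0, 0, 0; Σd² = 14
ρ = 1 − 6Σd² / [n(n²−1)] = 1 − 6×14 / (6×35) = 1 − 84/210 ≈ 0.6000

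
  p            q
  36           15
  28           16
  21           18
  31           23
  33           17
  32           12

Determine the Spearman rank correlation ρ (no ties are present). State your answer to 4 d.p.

Rank p: 6, 2, 1, 3, 5, 4
Rank q: 2, 3, 5, 6, 4, 1
d = rank(p) − rank(q): 4, -1, -4, -3, 1, 3; Σd² = 52
ρ = 1 − 6Σd² / [n(n²−1)] = 1 − 6×52 / (6×35) = 1 − 312/210 ≈ -0.4857

-0.4857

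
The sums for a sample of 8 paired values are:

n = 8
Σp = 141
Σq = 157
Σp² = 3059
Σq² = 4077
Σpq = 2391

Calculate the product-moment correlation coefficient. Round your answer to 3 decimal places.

r = (nΣpq − ΣpΣq) / √[(nΣp² − (Σp)²)(nΣq² − (Σq)²)]
Numerator: 8×2391 − 141×157 = -3009
Denominator: √[(24472 − 19881)(32616 − 24649)] = √[4591 × 7967] = 6047.8506
r = -3009 / 6047.8506 ≈ -0.498

-0.498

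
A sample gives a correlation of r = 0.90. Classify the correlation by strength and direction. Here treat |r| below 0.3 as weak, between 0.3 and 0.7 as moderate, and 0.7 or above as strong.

r = 0.90 > 0 so the relationship is positive.
|r| = 0.90, which falls in the strong range.

strong positive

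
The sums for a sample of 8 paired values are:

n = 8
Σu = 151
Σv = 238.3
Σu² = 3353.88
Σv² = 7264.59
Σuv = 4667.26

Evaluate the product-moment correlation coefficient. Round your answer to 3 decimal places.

r = (nΣuv − ΣuΣv) / √[(nΣu² − (Σu)²)(nΣv² − (Σv)²)]
Numerator: 8×4667.26 − 151×238.3 = 1354.78
Denominator: √[(26831.04 − 22801)(58116.72 − 56786.89)] = √[4030.04 × 1329.83] = 2315.0093
r = 1354.78 / 2315.0093 ≈ 0.585

0.585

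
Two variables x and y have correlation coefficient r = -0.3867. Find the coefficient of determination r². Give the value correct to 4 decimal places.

r² = (-0.3867)² = 0.1495

0.1495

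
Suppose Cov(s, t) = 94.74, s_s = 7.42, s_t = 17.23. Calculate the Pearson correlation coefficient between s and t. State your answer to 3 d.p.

r = Cov(s,t) / (s_s · s_t) = 94.74 / (7.42 × 17.23)
  = 94.74 / 127.8466 ≈ 0.741

0.741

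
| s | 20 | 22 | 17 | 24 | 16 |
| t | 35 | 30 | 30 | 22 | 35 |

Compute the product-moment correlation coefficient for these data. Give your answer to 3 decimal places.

n = 5, Σs = 99, Σt = 152, Σs² = 2005, Σt² = 4734, Σst = 2958
nΣst − ΣsΣt = 14790 − 15048 = -258
nΣs² − (Σs)² = 10025 − 9801 = 224; nΣt² − (Σt)² = 23670 − 23104 = 566
r = -258 / √(224 × 566) = -258 / 356.0674 ≈ -0.725

-0.725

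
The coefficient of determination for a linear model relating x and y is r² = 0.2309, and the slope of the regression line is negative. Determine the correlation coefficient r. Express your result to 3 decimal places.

-0.481

|r| = √0.2309 = 0.481
The association is negative, so r = −0.481.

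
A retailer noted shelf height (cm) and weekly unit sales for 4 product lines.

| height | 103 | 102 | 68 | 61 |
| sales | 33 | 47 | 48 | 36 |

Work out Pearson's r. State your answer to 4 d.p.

-0.0811

n = 4, Σx = 334, Σy = 164, Σx² = 29358, Σy² = 6898, Σxy = 13653
nΣxy − ΣxΣy = 54612 − 54776 = -164
nΣx² − (Σx)² = 117432 − 111556 = 5876; nΣy² − (Σy)² = 27592 − 26896 = 696
r = -164 / √(5876 × 696) = -164 / 2022.2997 ≈ -0.0811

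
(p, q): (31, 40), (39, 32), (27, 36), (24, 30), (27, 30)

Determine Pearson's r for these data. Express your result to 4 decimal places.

0.1706

n = 5, Σp = 148, Σq = 168, Σp² = 4516, Σq² = 5720, Σpq = 4990
nΣpq − ΣpΣq = 24950 − 24864 = 86
nΣp² − (Σp)² = 22580 − 21904 = 676; nΣq² − (Σq)² = 28600 − 28224 = 376
r = 86 / √(676 × 376) = 86 / 504.1587 ≈ 0.1706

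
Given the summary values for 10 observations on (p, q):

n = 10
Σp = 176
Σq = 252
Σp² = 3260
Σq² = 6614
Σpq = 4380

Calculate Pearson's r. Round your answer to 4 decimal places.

-0.2668

r = (nΣpq − ΣpΣq) / √[(nΣp² − (Σp)²)(nΣq² − (Σq)²)]
Numerator: 10×4380 − 176×252 = -552
Denominator: √[(32600 − 30976)(66140 − 63504)] = √[1624 × 2636] = 2069.0249
r = -552 / 2069.0249 ≈ -0.2668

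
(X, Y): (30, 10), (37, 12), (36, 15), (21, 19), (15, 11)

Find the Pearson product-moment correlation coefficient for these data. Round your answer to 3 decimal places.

-0.105

n = 5, ΣX = 139, ΣY = 67, ΣX² = 4231, ΣY² = 951, ΣXY = 1848
nΣXY − ΣXΣY = 9240 − 9313 = -73
nΣX² − (ΣX)² = 21155 − 19321 = 1834; nΣY² − (ΣY)² = 4755 − 4489 = 266
r = -73 / √(1834 × 266) = -73 / 698.4583 ≈ -0.105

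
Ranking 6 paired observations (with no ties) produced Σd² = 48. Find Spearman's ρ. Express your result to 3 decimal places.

-0.371

ρ = 1 − 6Σd² / [n(n²−1)] = 1 − 6×48 / (6×35)
  = 1 − 288/210 = 1 − 1.3714 ≈ -0.371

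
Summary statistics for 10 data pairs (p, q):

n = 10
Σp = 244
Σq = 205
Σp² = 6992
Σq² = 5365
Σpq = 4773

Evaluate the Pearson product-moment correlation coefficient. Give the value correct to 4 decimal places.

r = (nΣpq − ΣpΣq) / √[(nΣp² − (Σp)²)(nΣq² − (Σq)²)]
Numerator: 10×4773 − 244×205 = -2290
Denominator: √[(69920 − 59536)(53650 − 42025)] = √[10384 × 11625] = 10986.9923
r = -2290 / 10986.9923 ≈ -0.2084

-0.2084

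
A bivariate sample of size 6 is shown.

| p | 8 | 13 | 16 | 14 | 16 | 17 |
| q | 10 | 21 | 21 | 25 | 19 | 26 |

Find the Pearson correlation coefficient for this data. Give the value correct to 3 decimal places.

n = 6, Σp = 84, Σq = 122, Σp² = 1230, Σq² = 2644, Σpq = 1785
nΣpq − ΣpΣq = 10710 − 10248 = 462
nΣp² − (Σp)² = 7380 − 7056 = 324; nΣq² − (Σq)² = 15864 − 14884 = 980
r = 462 / √(324 × 980) = 462 / 563.4891 ≈ 0.820

0.820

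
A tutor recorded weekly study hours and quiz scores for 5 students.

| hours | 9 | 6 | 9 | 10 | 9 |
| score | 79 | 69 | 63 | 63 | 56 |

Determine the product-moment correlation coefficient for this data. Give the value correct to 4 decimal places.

-0.2300

n = 5, Σx = 43, Σy = 330, Σx² = 379, Σy² = 22076, Σxy = 2826
nΣxy − ΣxΣy = 14130 − 14190 = -60
nΣx² − (Σx)² = 1895 − 1849 = 46; nΣy² − (Σy)² = 110380 − 108900 = 1480
r = -60 / √(46 × 1480) = -60 / 260.9214 ≈ -0.2300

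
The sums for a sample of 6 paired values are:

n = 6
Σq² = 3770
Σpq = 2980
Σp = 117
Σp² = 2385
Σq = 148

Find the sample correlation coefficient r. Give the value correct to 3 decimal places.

r = (nΣpq − ΣpΣq) / √[(nΣp² − (Σp)²)(nΣq² − (Σq)²)]
Numerator: 6×2980 − 117×148 = 564
Denominator: √[(14310 − 13689)(22620 − 21904)] = √[621 × 716] = 666.8103
r = 564 / 666.8103 ≈ 0.846

0.846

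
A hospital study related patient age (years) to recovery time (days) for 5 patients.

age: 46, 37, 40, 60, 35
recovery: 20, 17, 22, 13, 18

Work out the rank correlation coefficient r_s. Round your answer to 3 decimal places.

Rank age: 4, 2, 3, 5, 1
Rank recovery: 4, 2, 5, 1, 3
d = rank(age) − rank(recovery): 0, 0, -2, 4, -2; Σd² = 24
ρ = 1 − 6Σd² / [n(n²−1)] = 1 − 6×24 / (5×24) = 1 − 144/120 ≈ -0.200

-0.200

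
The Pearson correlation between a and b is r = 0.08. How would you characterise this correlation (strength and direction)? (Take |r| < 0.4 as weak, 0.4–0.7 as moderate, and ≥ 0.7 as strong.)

weak positive

r = 0.08 > 0 so the relationship is positive.
|r| = 0.08, which falls in the weak range.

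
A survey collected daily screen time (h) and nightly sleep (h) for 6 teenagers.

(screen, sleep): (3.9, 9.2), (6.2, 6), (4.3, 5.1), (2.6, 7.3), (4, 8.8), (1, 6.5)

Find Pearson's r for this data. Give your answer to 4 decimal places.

n = 6, Σx = 22, Σy = 42.9, Σx² = 95.9, Σy² = 319.63, Σxy = 155.69
nΣxy − ΣxΣy = 934.14 − 943.8 = -9.66
nΣx² − (Σx)² = 575.4 − 484 = 91.4; nΣy² − (Σy)² = 1917.78 − 1840.41 = 77.37
r = -9.66 / √(91.4 × 77.37) = -9.66 / 84.0929 ≈ -0.1149

-0.1149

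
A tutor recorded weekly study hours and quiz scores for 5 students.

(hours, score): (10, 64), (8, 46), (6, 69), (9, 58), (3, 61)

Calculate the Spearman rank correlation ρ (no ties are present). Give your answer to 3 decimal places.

-0.100

Rank hours: 5, 3, 2, 4, 1
Rank score: 4, 1, 5, 2, 3
d = rank(hours) − rank(score): 1, 2, -3, 2, -2; Σd² = 22
ρ = 1 − 6Σd² / [n(n²−1)] = 1 − 6×22 / (5×24) = 1 − 132/120 ≈ -0.100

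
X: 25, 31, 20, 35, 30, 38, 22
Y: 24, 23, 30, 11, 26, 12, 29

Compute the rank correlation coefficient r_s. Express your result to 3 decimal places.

Rank X: 3, 5, 1, 6, 4, 7, 2
Rank Y: 4, 3, 7, 1, 5, 2, 6
d = rank(X) − rank(Y): -1, 2, -6, 5, -1, 5, -4; Σd² = 108
ρ = 1 − 6Σd² / [n(n²−1)] = 1 − 6×108 / (7×48) = 1 − 648/336 ≈ -0.929

-0.929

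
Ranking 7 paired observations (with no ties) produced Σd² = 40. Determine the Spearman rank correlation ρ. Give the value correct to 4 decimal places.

ρ = 1 − 6Σd² / [n(n²−1)] = 1 − 6×40 / (7×48)
  = 1 − 240/336 = 1 − 0.71429 ≈ 0.2857

0.2857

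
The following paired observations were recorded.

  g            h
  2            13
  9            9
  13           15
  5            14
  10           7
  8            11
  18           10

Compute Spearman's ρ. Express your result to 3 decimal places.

Rank g: 1, 4, 6, 2, 5, 3, 7
Rank h: 5, 2, 7, 6, 1, 4, 3
d = rank(g) − rank(h): -4, 2, -1, -4, 4, -1, 4; Σd² = 70
ρ = 1 − 6Σd² / [n(n²−1)] = 1 − 6×70 / (7×48) = 1 − 420/336 ≈ -0.250

-0.250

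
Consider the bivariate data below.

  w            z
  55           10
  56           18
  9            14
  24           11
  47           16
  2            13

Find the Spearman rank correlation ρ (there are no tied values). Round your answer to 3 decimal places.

Rank w: 5, 6, 2, 3, 4, 1
Rank z: 1, 6, 4, 2, 5, 3
d = rank(w) − rank(z): 4, 0, -2, 1, -1, -2; Σd² = 26
ρ = 1 − 6Σd² / [n(n²−1)] = 1 − 6×26 / (6×35) = 1 − 156/210 ≈ 0.257

0.257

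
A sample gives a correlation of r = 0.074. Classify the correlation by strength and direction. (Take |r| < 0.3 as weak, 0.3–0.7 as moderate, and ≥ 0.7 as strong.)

weak positive

r = 0.074 > 0 so the relationship is positive.
|r| = 0.074, which falls in the weak range.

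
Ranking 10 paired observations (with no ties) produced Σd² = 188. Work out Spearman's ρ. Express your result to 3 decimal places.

-0.139

ρ = 1 − 6Σd² / [n(n²−1)] = 1 − 6×188 / (10×99)
  = 1 − 1128/990 = 1 − 1.1394 ≈ -0.139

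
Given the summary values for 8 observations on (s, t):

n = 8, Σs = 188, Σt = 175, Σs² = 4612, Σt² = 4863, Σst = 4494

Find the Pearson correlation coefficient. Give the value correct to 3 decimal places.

0.851

r = (nΣst − ΣsΣt) / √[(nΣs² − (Σs)²)(nΣt² − (Σt)²)]
Numerator: 8×4494 − 188×175 = 3052
Denominator: √[(36896 − 35344)(38904 − 30625)] = √[1552 × 8279] = 3584.5513
r = 3052 / 3584.5513 ≈ 0.851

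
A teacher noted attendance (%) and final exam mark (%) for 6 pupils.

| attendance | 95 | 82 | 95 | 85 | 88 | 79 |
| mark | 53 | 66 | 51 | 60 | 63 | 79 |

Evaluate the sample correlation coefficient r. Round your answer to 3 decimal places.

n = 6, Σx = 524, Σy = 372, Σx² = 45984, Σy² = 23576, Σxy = 32177
nΣxy − ΣxΣy = 193062 − 194928 = -1866
nΣx² − (Σx)² = 275904 − 274576 = 1328; nΣy² − (Σy)² = 141456 − 138384 = 3072
r = -1866 / √(1328 × 3072) = -1866 / 2019.8059 ≈ -0.924

-0.924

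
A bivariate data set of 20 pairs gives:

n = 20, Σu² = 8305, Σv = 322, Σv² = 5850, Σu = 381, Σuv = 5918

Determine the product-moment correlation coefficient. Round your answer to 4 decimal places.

r = (nΣuv − ΣuΣv) / √[(nΣu² − (Σu)²)(nΣv² − (Σv)²)]
Numerator: 20×5918 − 381×322 = -4322
Denominator: √[(166100 − 145161)(117000 − 103684)] = √[20939 × 13316] = 16698.0156
r = -4322 / 16698.0156 ≈ -0.2588

-0.2588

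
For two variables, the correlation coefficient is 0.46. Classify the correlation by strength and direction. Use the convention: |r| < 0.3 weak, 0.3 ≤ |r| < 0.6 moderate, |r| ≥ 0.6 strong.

moderate positive

r = 0.46 > 0 so the relationship is positive.
|r| = 0.46, which falls in the moderate range.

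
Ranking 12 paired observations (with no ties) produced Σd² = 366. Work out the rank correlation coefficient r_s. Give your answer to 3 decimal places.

ρ = 1 − 6Σd² / [n(n²−1)] = 1 − 6×366 / (12×143)
  = 1 − 2196/1716 = 1 − 1.2797 ≈ -0.280

-0.280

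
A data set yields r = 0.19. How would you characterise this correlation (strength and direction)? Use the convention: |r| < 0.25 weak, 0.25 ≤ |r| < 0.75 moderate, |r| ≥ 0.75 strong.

r = 0.19 > 0 so the relationship is positive.
|r| = 0.19, which falls in the weak range.

weak positive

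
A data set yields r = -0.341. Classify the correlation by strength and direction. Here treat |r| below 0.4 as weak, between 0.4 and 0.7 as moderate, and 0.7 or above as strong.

weak negative

r = -0.341 < 0 so the relationship is negative.
|r| = 0.341, which falls in the weak range.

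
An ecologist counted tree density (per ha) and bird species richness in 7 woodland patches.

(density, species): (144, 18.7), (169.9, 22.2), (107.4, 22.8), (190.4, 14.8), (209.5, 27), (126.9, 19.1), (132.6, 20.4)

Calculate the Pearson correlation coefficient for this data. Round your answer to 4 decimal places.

n = 7, Σx = 1080.7, Σy = 145, Σx² = 174965.55, Σy² = 3091.38, Σxy = 22516.55
nΣxy − ΣxΣy = 157615.85 − 156701.5 = 914.35
nΣx² − (Σx)² = 1224758.85 − 1167912.49 = 56846.36; nΣy² − (Σy)² = 21639.66 − 21025 = 614.66
r = 914.35 / √(56846.36 × 614.66) = 914.35 / 5911.1068 ≈ 0.1547

0.1547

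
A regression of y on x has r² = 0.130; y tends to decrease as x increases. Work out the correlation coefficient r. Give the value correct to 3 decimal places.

-0.361

|r| = √0.130 = 0.361
The association is negative, so r = −0.361.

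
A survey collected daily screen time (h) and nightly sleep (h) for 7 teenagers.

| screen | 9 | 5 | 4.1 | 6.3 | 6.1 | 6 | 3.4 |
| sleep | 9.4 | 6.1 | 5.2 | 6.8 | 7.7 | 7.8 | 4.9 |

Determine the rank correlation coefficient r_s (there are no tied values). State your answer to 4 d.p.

0.8571

Rank screen: 7, 3, 2, 6, 5, 4, 1
Rank sleep: 7, 3, 2, 4, 5, 6, 1
d = rank(screen) − rank(sleep): 0, 0, 0, 2, 0, -2, 0; Σd² = 8
ρ = 1 − 6Σd² / [n(n²−1)] = 1 − 6×8 / (7×48) = 1 − 48/336 ≈ 0.8571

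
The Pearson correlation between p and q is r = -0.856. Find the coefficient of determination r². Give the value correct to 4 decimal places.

r² = (-0.856)² = 0.7327

0.7327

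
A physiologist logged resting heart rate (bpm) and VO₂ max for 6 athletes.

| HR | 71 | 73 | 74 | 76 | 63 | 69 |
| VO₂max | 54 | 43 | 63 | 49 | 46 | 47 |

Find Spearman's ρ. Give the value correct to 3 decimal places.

Rank HR: 3, 4, 5, 6, 1, 2
Rank VO₂max: 5, 1, 6, 4, 2, 3
d = rank(HR) − rank(VO₂max): -2, 3, -1, 2, -1, -1; Σd² = 20
ρ = 1 − 6Σd² / [n(n²−1)] = 1 − 6×20 / (6×35) = 1 − 120/210 ≈ 0.429

0.429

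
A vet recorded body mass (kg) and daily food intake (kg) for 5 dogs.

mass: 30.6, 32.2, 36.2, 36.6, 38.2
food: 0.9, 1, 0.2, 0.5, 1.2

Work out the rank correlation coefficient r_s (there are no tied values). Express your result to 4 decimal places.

Rank mass: 1, 2, 3, 4, 5
Rank food: 3, 4, 1, 2, 5
d = rank(mass) − rank(food): -2, -2, 2, 2, 0; Σd² = 16
ρ = 1 − 6Σd² / [n(n²−1)] = 1 − 6×16 / (5×24) = 1 − 96/120 ≈ 0.2000

0.2000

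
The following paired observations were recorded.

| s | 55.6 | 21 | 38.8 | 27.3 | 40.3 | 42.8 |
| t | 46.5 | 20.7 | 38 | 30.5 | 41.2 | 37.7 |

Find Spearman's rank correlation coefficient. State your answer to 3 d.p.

0.829

Rank s: 6, 1, 3, 2, 4, 5
Rank t: 6, 1, 4, 2, 5, 3
d = rank(s) − rank(t): 0, 0, -1, 0, -1, 2; Σd² = 6
ρ = 1 − 6Σd² / [n(n²−1)] = 1 − 6×6 / (6×35) = 1 − 36/210 ≈ 0.829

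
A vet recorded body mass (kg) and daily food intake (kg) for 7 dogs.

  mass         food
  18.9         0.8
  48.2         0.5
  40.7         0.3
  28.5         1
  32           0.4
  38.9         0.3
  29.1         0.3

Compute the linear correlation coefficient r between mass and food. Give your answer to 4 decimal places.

n = 7, Σx = 236.3, Σy = 3.6, Σx² = 8533.21, Σy² = 2.32, Σxy = 113.13
nΣxy − ΣxΣy = 791.91 − 850.68 = -58.77
nΣx² − (Σx)² = 59732.47 − 55837.69 = 3894.78; nΣy² − (Σy)² = 16.24 − 12.96 = 3.28
r = -58.77 / √(3894.78 × 3.28) = -58.77 / 113.0260 ≈ -0.5200

-0.5200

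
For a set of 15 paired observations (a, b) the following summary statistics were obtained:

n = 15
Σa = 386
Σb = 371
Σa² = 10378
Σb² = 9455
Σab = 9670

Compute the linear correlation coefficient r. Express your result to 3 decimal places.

0.349

r = (nΣab − ΣaΣb) / √[(nΣa² − (Σa)²)(nΣb² − (Σb)²)]
Numerator: 15×9670 − 386×371 = 1844
Denominator: √[(155670 − 148996)(141825 − 137641)] = √[6674 × 4184] = 5284.3179
r = 1844 / 5284.3179 ≈ 0.349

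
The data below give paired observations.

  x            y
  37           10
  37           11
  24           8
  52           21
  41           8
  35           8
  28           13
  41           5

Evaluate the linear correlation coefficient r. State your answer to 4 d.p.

0.4825

n = 8, Σx = 295, Σy = 84, Σx² = 11389, Σy² = 1048, Σxy = 3238
nΣxy − ΣxΣy = 25904 − 24780 = 1124
nΣx² − (Σx)² = 91112 − 87025 = 4087; nΣy² − (Σy)² = 8384 − 7056 = 1328
r = 1124 / √(4087 × 1328) = 1124 / 2329.7073 ≈ 0.4825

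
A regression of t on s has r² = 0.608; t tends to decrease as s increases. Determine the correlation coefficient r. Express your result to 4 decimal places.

|r| = √0.608 = 0.7797
The association is negative, so r = −0.7797.

-0.7797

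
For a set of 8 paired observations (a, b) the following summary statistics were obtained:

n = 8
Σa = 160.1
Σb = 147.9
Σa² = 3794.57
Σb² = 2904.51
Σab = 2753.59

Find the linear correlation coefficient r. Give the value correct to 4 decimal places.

-0.6506

r = (nΣab − ΣaΣb) / √[(nΣa² − (Σa)²)(nΣb² − (Σb)²)]
Numerator: 8×2753.59 − 160.1×147.9 = -1650.07
Denominator: √[(30356.56 − 25632.01)(23236.08 − 21874.41)] = √[4724.55 × 1361.67] = 2536.3907
r = -1650.07 / 2536.3907 ≈ -0.6506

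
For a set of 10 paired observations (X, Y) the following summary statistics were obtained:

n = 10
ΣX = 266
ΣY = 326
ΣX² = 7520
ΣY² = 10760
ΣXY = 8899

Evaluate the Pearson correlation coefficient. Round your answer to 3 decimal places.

r = (nΣXY − ΣXΣY) / √[(nΣX² − (ΣX)²)(nΣY² − (ΣY)²)]
Numerator: 10×8899 − 266×326 = 2274
Denominator: √[(75200 − 70756)(107600 − 106276)] = √[4444 × 1324] = 2425.6661
r = 2274 / 2425.6661 ≈ 0.937

0.937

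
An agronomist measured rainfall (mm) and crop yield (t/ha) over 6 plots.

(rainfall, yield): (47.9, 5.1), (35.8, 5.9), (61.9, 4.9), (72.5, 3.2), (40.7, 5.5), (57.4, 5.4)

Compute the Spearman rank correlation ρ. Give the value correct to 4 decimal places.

-0.9429

Rank rainfall: 3, 1, 5, 6, 2, 4
Rank yield: 3, 6, 2, 1, 5, 4
d = rank(rainfall) − rank(yield): 0, -5, 3, 5, -3, 0; Σd² = 68
ρ = 1 − 6Σd² / [n(n²−1)] = 1 − 6×68 / (6×35) = 1 − 408/210 ≈ -0.9429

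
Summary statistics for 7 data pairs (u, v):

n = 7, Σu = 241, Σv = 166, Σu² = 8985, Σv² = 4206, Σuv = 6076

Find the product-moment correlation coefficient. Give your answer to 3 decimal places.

r = (nΣuv − ΣuΣv) / √[(nΣu² − (Σu)²)(nΣv² − (Σv)²)]
Numerator: 7×6076 − 241×166 = 2526
Denominator: √[(62895 − 58081)(29442 − 27556)] = √[4814 × 1886] = 3013.1718
r = 2526 / 3013.1718 ≈ 0.838

0.838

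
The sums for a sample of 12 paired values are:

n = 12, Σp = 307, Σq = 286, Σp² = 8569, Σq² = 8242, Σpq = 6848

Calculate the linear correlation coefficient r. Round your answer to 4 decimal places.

-0.4644

r = (nΣpq − ΣpΣq) / √[(nΣp² − (Σp)²)(nΣq² − (Σq)²)]
Numerator: 12×6848 − 307×286 = -5626
Denominator: √[(102828 − 94249)(98904 − 81796)] = √[8579 × 17108] = 12114.8476
r = -5626 / 12114.8476 ≈ -0.4644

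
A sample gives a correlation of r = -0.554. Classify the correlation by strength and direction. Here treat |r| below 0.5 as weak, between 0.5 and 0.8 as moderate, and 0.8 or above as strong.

moderate negative

r = -0.554 < 0 so the relationship is negative.
|r| = 0.554, which falls in the moderate range.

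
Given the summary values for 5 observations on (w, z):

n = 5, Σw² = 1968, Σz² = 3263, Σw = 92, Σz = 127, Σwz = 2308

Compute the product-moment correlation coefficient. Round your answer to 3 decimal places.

r = (nΣwz − ΣwΣz) / √[(nΣw² − (Σw)²)(nΣz² − (Σz)²)]
Numerator: 5×2308 − 92×127 = -144
Denominator: √[(9840 − 8464)(16315 − 16129)] = √[1376 × 186] = 505.9012
r = -144 / 505.9012 ≈ -0.285

-0.285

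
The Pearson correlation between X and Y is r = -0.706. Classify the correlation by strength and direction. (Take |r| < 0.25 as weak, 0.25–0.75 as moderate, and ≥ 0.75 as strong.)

r = -0.706 < 0 so the relationship is negative.
|r| = 0.706, which falls in the moderate range.

moderate negative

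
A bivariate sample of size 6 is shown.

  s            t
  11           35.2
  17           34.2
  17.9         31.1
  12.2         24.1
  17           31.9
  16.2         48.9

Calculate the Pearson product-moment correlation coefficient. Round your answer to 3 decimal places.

0.241

n = 6, Σs = 91.3, Σt = 205.4, Σs² = 1430.69, Σt² = 7365.52, Σst = 3153.79
nΣst − ΣsΣt = 18922.74 − 18753.02 = 169.72
nΣs² − (Σs)² = 8584.14 − 8335.69 = 248.45; nΣt² − (Σt)² = 44193.12 − 42189.16 = 2003.96
r = 169.72 / √(248.45 × 2003.96) = 169.72 / 705.6089 ≈ 0.241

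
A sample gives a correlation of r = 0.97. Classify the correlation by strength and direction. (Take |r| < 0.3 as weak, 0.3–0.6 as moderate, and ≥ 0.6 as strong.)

r = 0.97 > 0 so the relationship is positive.
|r| = 0.97, which falls in the strong range.

strong positive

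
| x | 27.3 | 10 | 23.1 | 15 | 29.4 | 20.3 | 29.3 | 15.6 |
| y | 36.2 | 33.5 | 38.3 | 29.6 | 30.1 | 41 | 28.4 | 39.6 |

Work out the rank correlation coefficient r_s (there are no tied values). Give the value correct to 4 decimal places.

Rank x: 6, 1, 5, 2, 8, 4, 7, 3
Rank y: 5, 4, 6, 2, 3, 8, 1, 7
d = rank(x) − rank(y): 1, -3, -1, 0, 5, -4, 6, -4; Σd² = 104
ρ = 1 − 6Σd² / [n(n²−1)] = 1 − 6×104 / (8×63) = 1 − 624/504 ≈ -0.2381

-0.2381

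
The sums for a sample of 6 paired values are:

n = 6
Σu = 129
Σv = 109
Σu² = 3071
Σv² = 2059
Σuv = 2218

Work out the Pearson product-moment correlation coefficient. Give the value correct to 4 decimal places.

r = (nΣuv − ΣuΣv) / √[(nΣu² − (Σu)²)(nΣv² − (Σv)²)]
Numerator: 6×2218 − 129×109 = -753
Denominator: √[(18426 − 16641)(12354 − 11881)] = √[1785 × 473] = 918.8607
r = -753 / 918.8607 ≈ -0.8195

-0.8195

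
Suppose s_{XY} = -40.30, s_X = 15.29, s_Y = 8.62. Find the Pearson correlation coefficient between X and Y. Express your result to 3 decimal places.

r = Cov(X,Y) / (s_X · s_Y) = -40.30 / (15.29 × 8.62)
  = -40.30 / 131.7998 ≈ -0.306

-0.306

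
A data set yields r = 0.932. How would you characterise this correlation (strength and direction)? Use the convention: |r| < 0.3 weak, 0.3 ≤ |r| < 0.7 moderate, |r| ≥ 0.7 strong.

strong positive

r = 0.932 > 0 so the relationship is positive.
|r| = 0.932, which falls in the strong range.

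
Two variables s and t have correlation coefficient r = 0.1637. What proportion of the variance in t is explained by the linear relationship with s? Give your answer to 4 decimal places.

r² = (0.1637)² = 0.0268

0.0268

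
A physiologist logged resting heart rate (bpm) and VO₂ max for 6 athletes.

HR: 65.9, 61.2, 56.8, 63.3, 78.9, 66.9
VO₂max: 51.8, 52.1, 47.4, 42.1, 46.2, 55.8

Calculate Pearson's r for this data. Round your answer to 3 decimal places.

-0.060

n = 6, Σx = 393, Σy = 295.4, Σx² = 26022.2, Σy² = 14664.9, Σxy = 19337.59
nΣxy − ΣxΣy = 116025.54 − 116092.2 = -66.66
nΣx² − (Σx)² = 156133.2 − 154449 = 1684.2; nΣy² − (Σy)² = 87989.4 − 87261.16 = 728.24
r = -66.66 / √(1684.2 × 728.24) = -66.66 / 1107.4754 ≈ -0.060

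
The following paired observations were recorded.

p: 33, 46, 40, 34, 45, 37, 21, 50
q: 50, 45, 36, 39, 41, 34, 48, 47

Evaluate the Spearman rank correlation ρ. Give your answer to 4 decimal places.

Rank p: 2, 7, 5, 3, 6, 4, 1, 8
Rank q: 8, 5, 2, 3, 4, 1, 7, 6
d = rank(p) − rank(q): -6, 2, 3, 0, 2, 3, -6, 2; Σd² = 102
ρ = 1 − 6Σd² / [n(n²−1)] = 1 − 6×102 / (8×63) = 1 − 612/504 ≈ -0.2143

-0.2143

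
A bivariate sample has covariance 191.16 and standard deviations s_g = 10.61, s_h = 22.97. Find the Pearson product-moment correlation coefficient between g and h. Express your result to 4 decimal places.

r = Cov(g,h) / (s_g · s_h) = 191.16 / (10.61 × 22.97)
  = 191.16 / 243.7117 ≈ 0.7844

0.7844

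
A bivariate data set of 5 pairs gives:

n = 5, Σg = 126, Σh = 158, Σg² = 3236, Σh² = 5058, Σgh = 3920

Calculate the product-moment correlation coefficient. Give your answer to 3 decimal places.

r = (nΣgh − ΣgΣh) / √[(nΣg² − (Σg)²)(nΣh² − (Σh)²)]
Numerator: 5×3920 − 126×158 = -308
Denominator: √[(16180 − 15876)(25290 − 24964)] = √[304 × 326] = 314.8079
r = -308 / 314.8079 ≈ -0.978

-0.978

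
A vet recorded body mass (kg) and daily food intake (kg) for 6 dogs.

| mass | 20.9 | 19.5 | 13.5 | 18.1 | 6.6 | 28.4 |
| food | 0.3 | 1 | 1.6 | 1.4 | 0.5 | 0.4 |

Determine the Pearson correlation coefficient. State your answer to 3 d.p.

-0.266

n = 6, Σx = 107, Σy = 5.2, Σx² = 2177.04, Σy² = 6.02, Σxy = 87.37
nΣxy − ΣxΣy = 524.22 − 556.4 = -32.18
nΣx² − (Σx)² = 13062.24 − 11449 = 1613.24; nΣy² − (Σy)² = 36.12 − 27.04 = 9.08
r = -32.18 / √(1613.24 × 9.08) = -32.18 / 121.0298 ≈ -0.266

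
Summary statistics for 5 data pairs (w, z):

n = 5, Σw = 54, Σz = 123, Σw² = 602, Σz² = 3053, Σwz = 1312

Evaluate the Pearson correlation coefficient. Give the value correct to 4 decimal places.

r = (nΣwz − ΣwΣz) / √[(nΣw² − (Σw)²)(nΣz² − (Σz)²)]
Numerator: 5×1312 − 54×123 = -82
Denominator: √[(3010 − 2916)(15265 − 15129)] = √[94 × 136] = 113.0664
r = -82 / 113.0664 ≈ -0.7252

-0.7252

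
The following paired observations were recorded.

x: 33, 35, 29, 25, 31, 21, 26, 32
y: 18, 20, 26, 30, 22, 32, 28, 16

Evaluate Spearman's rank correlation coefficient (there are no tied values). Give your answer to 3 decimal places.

Rank x: 7, 8, 4, 2, 5, 1, 3, 6
Rank y: 2, 3, 5, 7, 4, 8, 6, 1
d = rank(x) − rank(y): 5, 5, -1, -5, 1, -7, -3, 5; Σd² = 160
ρ = 1 − 6Σd² / [n(n²−1)] = 1 − 6×160 / (8×63) = 1 − 960/504 ≈ -0.905

-0.905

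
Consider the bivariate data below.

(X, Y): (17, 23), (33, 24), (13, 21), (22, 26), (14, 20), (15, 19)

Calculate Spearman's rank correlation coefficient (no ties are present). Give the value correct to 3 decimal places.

0.714

Rank X: 4, 6, 1, 5, 2, 3
Rank Y: 4, 5, 3, 6, 2, 1
d = rank(X) − rank(Y): 0, 1, -2, -1, 0, 2; Σd² = 10
ρ = 1 − 6Σd² / [n(n²−1)] = 1 − 6×10 / (6×35) = 1 − 60/210 ≈ 0.714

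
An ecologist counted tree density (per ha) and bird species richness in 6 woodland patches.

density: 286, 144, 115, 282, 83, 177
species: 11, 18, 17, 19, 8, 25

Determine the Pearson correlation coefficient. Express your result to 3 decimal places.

n = 6, Σx = 1087, Σy = 98, Σx² = 233499, Σy² = 1784, Σxy = 18140
nΣxy − ΣxΣy = 108840 − 106526 = 2314
nΣx² − (Σx)² = 1400994 − 1181569 = 219425; nΣy² − (Σy)² = 10704 − 9604 = 1100
r = 2314 / √(219425 × 1100) = 2314 / 15536.0066 ≈ 0.149

0.149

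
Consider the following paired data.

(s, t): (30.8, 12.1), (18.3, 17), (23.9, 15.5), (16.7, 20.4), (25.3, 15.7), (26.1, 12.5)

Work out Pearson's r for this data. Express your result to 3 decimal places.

n = 6, Σs = 141.1, Σt = 93.2, Σs² = 3454.93, Σt² = 1494.56, Σst = 2118.37
nΣst − ΣsΣt = 12710.22 − 13150.52 = -440.3
nΣs² − (Σs)² = 20729.58 − 19909.21 = 820.37; nΣt² − (Σt)² = 8967.36 − 8686.24 = 281.12
r = -440.3 / √(820.37 × 281.12) = -440.3 / 480.2316 ≈ -0.917

-0.917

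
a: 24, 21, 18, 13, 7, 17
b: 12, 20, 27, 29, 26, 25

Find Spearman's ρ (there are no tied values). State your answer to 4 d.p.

-0.7143

Rank a: 6, 5, 4, 2, 1, 3
Rank b: 1, 2, 5, 6, 4, 3
d = rank(a) − rank(b): 5, 3, -1, -4, -3, 0; Σd² = 60
ρ = 1 − 6Σd² / [n(n²−1)] = 1 − 6×60 / (6×35) = 1 − 360/210 ≈ -0.7143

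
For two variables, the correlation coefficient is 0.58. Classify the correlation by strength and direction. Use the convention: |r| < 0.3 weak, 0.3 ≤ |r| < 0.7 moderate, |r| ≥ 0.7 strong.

moderate positive

r = 0.58 > 0 so the relationship is positive.
|r| = 0.58, which falls in the moderate range.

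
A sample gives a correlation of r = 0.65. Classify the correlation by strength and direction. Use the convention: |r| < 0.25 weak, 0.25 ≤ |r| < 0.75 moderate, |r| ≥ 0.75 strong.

moderate positive

r = 0.65 > 0 so the relationship is positive.
|r| = 0.65, which falls in the moderate range.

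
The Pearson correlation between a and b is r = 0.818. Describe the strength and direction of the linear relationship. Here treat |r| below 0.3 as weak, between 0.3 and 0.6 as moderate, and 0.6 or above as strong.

r = 0.818 > 0 so the relationship is positive.
|r| = 0.818, which falls in the strong range.

strong positive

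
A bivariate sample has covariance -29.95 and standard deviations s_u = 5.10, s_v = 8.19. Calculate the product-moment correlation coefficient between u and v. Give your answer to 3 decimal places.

r = Cov(u,v) / (s_u · s_v) = -29.95 / (5.10 × 8.19)
  = -29.95 / 41.7690 ≈ -0.717

-0.717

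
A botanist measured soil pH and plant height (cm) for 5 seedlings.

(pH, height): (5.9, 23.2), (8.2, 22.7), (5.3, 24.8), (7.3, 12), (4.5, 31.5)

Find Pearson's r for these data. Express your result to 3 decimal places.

-0.685

n = 5, Σx = 31.2, Σy = 114.2, Σx² = 203.68, Σy² = 2804.82, Σxy = 683.81
nΣxy − ΣxΣy = 3419.05 − 3563.04 = -143.99
nΣx² − (Σx)² = 1018.4 − 973.44 = 44.96; nΣy² − (Σy)² = 14024.1 − 13041.64 = 982.46
r = -143.99 / √(44.96 × 982.46) = -143.99 / 210.1699 ≈ -0.685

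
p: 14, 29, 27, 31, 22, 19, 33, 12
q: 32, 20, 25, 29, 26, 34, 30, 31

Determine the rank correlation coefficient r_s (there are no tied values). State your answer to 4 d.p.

-0.5238

Rank p: 2, 6, 5, 7, 4, 3, 8, 1
Rank q: 7, 1, 2, 4, 3, 8, 5, 6
d = rank(p) − rank(q): -5, 5, 3, 3, 1, -5, 3, -5; Σd² = 128
ρ = 1 − 6Σd² / [n(n²−1)] = 1 − 6×128 / (8×63) = 1 − 768/504 ≈ -0.5238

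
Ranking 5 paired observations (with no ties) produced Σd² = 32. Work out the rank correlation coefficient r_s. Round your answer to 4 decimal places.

ρ = 1 − 6Σd² / [n(n²−1)] = 1 − 6×32 / (5×24)
  = 1 − 192/120 = 1 − 1.60000 ≈ -0.6000

-0.6000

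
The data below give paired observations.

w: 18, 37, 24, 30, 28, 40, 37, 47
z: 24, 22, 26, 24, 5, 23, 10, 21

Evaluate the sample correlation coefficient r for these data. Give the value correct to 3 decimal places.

-0.100

n = 8, Σw = 261, Σz = 155, Σw² = 9131, Σz² = 3407, Σwz = 5007
nΣwz − ΣwΣz = 40056 − 40455 = -399
nΣw² − (Σw)² = 73048 − 68121 = 4927; nΣz² − (Σz)² = 27256 − 24025 = 3231
r = -399 / √(4927 × 3231) = -399 / 3989.8793 ≈ -0.100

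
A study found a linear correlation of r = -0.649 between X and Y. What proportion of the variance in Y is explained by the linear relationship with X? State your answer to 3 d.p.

0.421

r² = (-0.649)² = 0.421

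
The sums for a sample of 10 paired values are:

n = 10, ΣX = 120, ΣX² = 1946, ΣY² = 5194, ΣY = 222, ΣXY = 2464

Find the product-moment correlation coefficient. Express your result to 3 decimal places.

-0.546

r = (nΣXY − ΣXΣY) / √[(nΣX² − (ΣX)²)(nΣY² − (ΣY)²)]
Numerator: 10×2464 − 120×222 = -2000
Denominator: √[(19460 − 14400)(51940 − 49284)] = √[5060 × 2656] = 3665.9733
r = -2000 / 3665.9733 ≈ -0.546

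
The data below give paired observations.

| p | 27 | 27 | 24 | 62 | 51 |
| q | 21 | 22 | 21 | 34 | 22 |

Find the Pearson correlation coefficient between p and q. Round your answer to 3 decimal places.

n = 5, Σp = 191, Σq = 120, Σp² = 8479, Σq² = 3006, Σpq = 4895
nΣpq − ΣpΣq = 24475 − 22920 = 1555
nΣp² − (Σp)² = 42395 − 36481 = 5914; nΣq² − (Σq)² = 15030 − 14400 = 630
r = 1555 / √(5914 × 630) = 1555 / 1930.2383 ≈ 0.806

0.806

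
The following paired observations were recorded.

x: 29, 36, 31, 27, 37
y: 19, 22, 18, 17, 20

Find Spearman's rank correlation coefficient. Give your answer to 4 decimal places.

0.8000

Rank x: 2, 4, 3, 1, 5
Rank y: 3, 5, 2, 1, 4
d = rank(x) − rank(y): -1, -1, 1, 0, 1; Σd² = 4
ρ = 1 − 6Σd² / [n(n²−1)] = 1 − 6×4 / (5×24) = 1 − 24/120 ≈ 0.8000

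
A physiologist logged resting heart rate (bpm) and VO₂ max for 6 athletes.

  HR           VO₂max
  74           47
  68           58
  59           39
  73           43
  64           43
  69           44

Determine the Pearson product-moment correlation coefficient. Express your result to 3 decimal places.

n = 6, Σx = 407, Σy = 274, Σx² = 27767, Σy² = 12728, Σxy = 18650
nΣxy − ΣxΣy = 111900 − 111518 = 382
nΣx² − (Σx)² = 166602 − 165649 = 953; nΣy² − (Σy)² = 76368 − 75076 = 1292
r = 382 / √(953 × 1292) = 382 / 1109.6288 ≈ 0.344

0.344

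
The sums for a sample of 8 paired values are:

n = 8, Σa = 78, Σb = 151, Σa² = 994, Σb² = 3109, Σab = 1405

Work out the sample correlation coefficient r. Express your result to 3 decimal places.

-0.274

r = (nΣab − ΣaΣb) / √[(nΣa² − (Σa)²)(nΣb² − (Σb)²)]
Numerator: 8×1405 − 78×151 = -538
Denominator: √[(7952 − 6084)(24872 − 22801)] = √[1868 × 2071] = 1966.8828
r = -538 / 1966.8828 ≈ -0.274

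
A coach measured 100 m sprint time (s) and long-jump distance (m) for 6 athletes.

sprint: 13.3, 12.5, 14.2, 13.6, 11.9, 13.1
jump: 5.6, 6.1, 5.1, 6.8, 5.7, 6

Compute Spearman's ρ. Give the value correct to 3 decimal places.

Rank sprint: 4, 2, 6, 5, 1, 3
Rank jump: 2, 5, 1, 6, 3, 4
d = rank(sprint) − rank(jump): 2, -3, 5, -1, -2, -1; Σd² = 44
ρ = 1 − 6Σd² / [n(n²−1)] = 1 − 6×44 / (6×35) = 1 − 264/210 ≈ -0.257

-0.257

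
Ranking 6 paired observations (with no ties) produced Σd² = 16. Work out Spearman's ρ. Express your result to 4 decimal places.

0.5429

ρ = 1 − 6Σd² / [n(n²−1)] = 1 − 6×16 / (6×35)
  = 1 − 96/210 = 1 − 0.45714 ≈ 0.5429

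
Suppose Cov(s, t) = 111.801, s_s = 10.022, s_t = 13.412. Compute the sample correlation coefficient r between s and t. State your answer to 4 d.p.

0.8318

r = Cov(s,t) / (s_s · s_t) = 111.801 / (10.022 × 13.412)
  = 111.801 / 134.4151 ≈ 0.8318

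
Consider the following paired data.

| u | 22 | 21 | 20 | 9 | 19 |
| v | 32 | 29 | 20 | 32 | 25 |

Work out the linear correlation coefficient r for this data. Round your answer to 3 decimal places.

n = 5, Σu = 91, Σv = 138, Σu² = 1767, Σv² = 3914, Σuv = 2476
nΣuv − ΣuΣv = 12380 − 12558 = -178
nΣu² − (Σu)² = 8835 − 8281 = 554; nΣv² − (Σv)² = 19570 − 19044 = 526
r = -178 / √(554 × 526) = -178 / 539.8185 ≈ -0.330

-0.330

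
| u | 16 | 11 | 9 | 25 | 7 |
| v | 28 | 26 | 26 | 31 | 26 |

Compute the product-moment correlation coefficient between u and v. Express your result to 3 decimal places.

0.980

n = 5, Σu = 68, Σv = 137, Σu² = 1132, Σv² = 3773, Σuv = 1925
nΣuv − ΣuΣv = 9625 − 9316 = 309
nΣu² − (Σu)² = 5660 − 4624 = 1036; nΣv² − (Σv)² = 18865 − 18769 = 96
r = 309 / √(1036 × 96) = 309 / 315.3665 ≈ 0.980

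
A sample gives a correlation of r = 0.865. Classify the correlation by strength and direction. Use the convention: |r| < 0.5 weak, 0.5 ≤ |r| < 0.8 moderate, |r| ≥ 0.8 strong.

strong positive

r = 0.865 > 0 so the relationship is positive.
|r| = 0.865, which falls in the strong range.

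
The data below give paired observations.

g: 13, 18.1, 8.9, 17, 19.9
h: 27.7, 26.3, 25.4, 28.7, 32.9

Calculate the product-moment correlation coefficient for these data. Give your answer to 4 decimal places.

n = 5, Σg = 76.9, Σh = 141, Σg² = 1260.83, Σh² = 4010.24, Σgh = 2204.8
nΣgh − ΣgΣh = 11024 − 10842.9 = 181.1
nΣg² − (Σg)² = 6304.15 − 5913.61 = 390.54; nΣh² − (Σh)² = 20051.2 − 19881 = 170.2
r = 181.1 / √(390.54 × 170.2) = 181.1 / 257.8176 ≈ 0.7024

0.7024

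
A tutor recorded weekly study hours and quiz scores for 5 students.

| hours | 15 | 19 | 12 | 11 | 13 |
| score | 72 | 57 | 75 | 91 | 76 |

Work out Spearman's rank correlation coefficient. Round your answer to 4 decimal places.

Rank hours: 4, 5, 2, 1, 3
Rank score: 2, 1, 3, 5, 4
d = rank(hours) − rank(score): 2, 4, -1, -4, -1; Σd² = 38
ρ = 1 − 6Σd² / [n(n²−1)] = 1 − 6×38 / (5×24) = 1 − 228/120 ≈ -0.9000

-0.9000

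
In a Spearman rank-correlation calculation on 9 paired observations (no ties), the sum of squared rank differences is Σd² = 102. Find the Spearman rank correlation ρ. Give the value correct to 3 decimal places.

0.150

ρ = 1 − 6Σd² / [n(n²−1)] = 1 − 6×102 / (9×80)
  = 1 − 612/720 = 1 − 0.8500 ≈ 0.150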